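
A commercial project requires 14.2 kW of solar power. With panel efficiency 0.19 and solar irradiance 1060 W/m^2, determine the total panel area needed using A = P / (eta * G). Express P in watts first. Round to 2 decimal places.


Convert target power to watts: P = 14.2 * 1000 = 14200.0 W
Compute denominator: eta * G = 0.19 * 1060 = 201.4
Required area A = P / (eta * G) = 14200.0 / 201.4
A = 70.51 m^2

70.51


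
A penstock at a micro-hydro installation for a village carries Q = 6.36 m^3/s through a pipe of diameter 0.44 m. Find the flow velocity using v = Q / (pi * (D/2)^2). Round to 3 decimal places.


Compute pipe cross-sectional area:
  A = pi * (D/2)^2 = pi * (0.44/2)^2 = 0.1521 m^2
Calculate velocity:
  v = Q / A = 6.36 / 0.1521
  v = 41.827 m/s

41.827


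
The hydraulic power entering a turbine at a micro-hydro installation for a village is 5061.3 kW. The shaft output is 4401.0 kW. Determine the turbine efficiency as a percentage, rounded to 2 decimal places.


Turbine efficiency = (output power / input power) * 100
eta = (4401.0 / 5061.3) * 100
eta = 86.95%

86.95


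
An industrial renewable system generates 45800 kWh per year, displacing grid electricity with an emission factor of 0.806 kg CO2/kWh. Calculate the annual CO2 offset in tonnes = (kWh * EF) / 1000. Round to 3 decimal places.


CO2 offset in kg = generation * emission_factor
CO2 offset = 45800 * 0.806 = 36914.8 kg
Convert to tonnes:
  CO2 offset = 36914.8 / 1000 = 36.915 tonnes

36.915


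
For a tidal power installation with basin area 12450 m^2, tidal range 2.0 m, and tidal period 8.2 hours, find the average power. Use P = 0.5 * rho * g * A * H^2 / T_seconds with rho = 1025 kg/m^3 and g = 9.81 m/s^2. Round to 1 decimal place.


Convert period to seconds: T = 8.2 * 3600 = 29520.0 s
H^2 = 2.0^2 = 4.0
P = 0.5 * rho * g * A * H^2 / T
P = 0.5 * 1025 * 9.81 * 12450 * 4.0 / 29520.0
P = 8481.6 W

8481.6


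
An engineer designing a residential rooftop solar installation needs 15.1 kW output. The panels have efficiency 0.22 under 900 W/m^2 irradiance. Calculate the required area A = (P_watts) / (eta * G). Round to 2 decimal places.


Convert target power to watts: P = 15.1 * 1000 = 15100.0 W
Compute denominator: eta * G = 0.22 * 900 = 198.0
Required area A = P / (eta * G) = 15100.0 / 198.0
A = 76.26 m^2

76.26


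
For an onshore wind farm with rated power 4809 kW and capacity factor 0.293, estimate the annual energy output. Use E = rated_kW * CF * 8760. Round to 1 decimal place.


Annual energy = rated_kW * capacity_factor * hours_per_year
Given: P_rated = 4809 kW, CF = 0.293, hours = 8760
E = 4809 * 0.293 * 8760
E = 12343164.1 kWh

12343164.1


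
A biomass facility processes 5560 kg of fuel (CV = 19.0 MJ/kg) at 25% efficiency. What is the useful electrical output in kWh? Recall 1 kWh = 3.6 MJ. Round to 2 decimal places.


Total energy = mass * CV = 5560 * 19.0 = 105640.0 MJ
Useful energy = total * eta = 105640.0 * 0.25 = 26410.0 MJ
Convert to kWh: 26410.0 / 3.6
Useful energy = 7336.11 kWh

7336.11


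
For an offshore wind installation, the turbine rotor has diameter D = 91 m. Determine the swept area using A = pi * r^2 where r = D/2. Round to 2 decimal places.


Compute the rotor radius:
  r = D / 2 = 91 / 2 = 45.5 m
Calculate swept area:
  A = pi * r^2 = pi * 45.5^2
  A = 6503.88 m^2

6503.88


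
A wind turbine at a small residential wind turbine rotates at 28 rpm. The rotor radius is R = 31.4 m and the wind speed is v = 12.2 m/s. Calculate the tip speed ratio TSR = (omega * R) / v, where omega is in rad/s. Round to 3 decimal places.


Convert rotational speed to rad/s:
  omega = 28 * 2 * pi / 60 = 2.9322 rad/s
Compute tip speed:
  v_tip = omega * R = 2.9322 * 31.4 = 92.07 m/s
Tip speed ratio:
  TSR = v_tip / v_wind = 92.07 / 12.2 = 7.547

7.547


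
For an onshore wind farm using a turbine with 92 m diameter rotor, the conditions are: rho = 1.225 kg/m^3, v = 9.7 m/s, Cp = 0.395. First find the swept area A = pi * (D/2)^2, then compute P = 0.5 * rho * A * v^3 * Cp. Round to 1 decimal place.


Step 1 -- Compute swept area:
  A = pi * (D/2)^2 = pi * (92/2)^2 = 6647.61 m^2
Step 2 -- Apply wind power equation:
  P = 0.5 * rho * A * v^3 * Cp
  v^3 = 9.7^3 = 912.673
  P = 0.5 * 1.225 * 6647.61 * 912.673 * 0.395
  P = 1467857.6 W

1467857.6


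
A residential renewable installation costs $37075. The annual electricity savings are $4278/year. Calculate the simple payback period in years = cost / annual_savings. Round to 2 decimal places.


Simple payback period = initial cost / annual savings
Payback = 37075 / 4278
Payback = 8.67 years

8.67


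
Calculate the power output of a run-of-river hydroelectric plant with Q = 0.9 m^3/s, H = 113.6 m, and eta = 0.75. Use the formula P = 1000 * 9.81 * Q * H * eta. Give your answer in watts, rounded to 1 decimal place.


Apply the hydropower formula P = rho * g * Q * H * eta
rho * g = 1000 * 9.81 = 9810.0
P = 9810.0 * 0.9 * 113.6 * 0.75
P = 752230.8 W

752230.8


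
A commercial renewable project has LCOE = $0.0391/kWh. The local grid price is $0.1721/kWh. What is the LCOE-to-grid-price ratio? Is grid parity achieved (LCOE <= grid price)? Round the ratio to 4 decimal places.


Compare LCOE to grid price:
  LCOE = $0.0391/kWh, Grid price = $0.1721/kWh
  Ratio = LCOE / grid_price = 0.0391 / 0.1721 = 0.2272
  Grid parity achieved (ratio <= 1)? yes

0.2272


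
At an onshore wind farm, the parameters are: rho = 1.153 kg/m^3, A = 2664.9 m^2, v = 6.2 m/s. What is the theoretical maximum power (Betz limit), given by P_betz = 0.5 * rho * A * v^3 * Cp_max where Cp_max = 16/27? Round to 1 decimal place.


The Betz coefficient Cp_max = 16/27 = 0.5926
v^3 = 6.2^3 = 238.328
P_betz = 0.5 * rho * A * v^3 * Cp_max
P_betz = 0.5 * 1.153 * 2664.9 * 238.328 * 0.5926
P_betz = 216975.9 W

216975.9


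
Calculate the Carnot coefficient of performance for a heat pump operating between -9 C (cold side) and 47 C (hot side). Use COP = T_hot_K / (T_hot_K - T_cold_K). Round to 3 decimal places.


Convert to Kelvin:
  T_hot = 47 + 273.15 = 320.15 K
  T_cold = -9 + 273.15 = 264.15 K
Apply Carnot COP formula:
  COP = T_hot_K / (T_hot_K - T_cold_K) = 320.15 / 56.0
  COP = 5.717

5.717


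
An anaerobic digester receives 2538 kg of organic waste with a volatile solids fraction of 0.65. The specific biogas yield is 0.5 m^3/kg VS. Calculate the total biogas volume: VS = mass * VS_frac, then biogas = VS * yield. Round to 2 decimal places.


Compute volatile solids:
  VS = mass * VS_fraction = 2538 * 0.65 = 1649.7 kg
Calculate biogas volume:
  Biogas = VS * specific_yield = 1649.7 * 0.5
  Biogas = 824.85 m^3

824.85


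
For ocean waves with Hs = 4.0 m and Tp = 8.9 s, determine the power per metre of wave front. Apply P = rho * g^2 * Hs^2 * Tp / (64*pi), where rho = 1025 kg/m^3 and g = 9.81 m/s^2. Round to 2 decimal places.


Apply wave power formula:
  g^2 = 9.81^2 = 96.2361
  Hs^2 = 4.0^2 = 16.0
  Numerator = rho * g^2 * Hs^2 * Tp = 1025 * 96.2361 * 16.0 * 8.9 = 14046621.16
  Denominator = 64 * pi = 201.0619
  P = 14046621.16 / 201.0619 = 69862.16 W/m

69862.16


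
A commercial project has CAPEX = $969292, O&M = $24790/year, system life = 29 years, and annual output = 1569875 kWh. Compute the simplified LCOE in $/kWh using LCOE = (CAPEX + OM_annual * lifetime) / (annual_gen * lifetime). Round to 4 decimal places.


Total cost = CAPEX + OM * lifetime = 969292 + 24790 * 29 = 969292 + 718910 = 1688202
Total generation = annual * lifetime = 1569875 * 29 = 45526375 kWh
LCOE = 1688202 / 45526375
LCOE = 0.0371 $/kWh

0.0371


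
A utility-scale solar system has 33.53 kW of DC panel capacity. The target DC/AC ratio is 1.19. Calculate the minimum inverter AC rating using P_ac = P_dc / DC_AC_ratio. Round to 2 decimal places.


The inverter AC capacity is determined by the DC/AC ratio.
Given: P_dc = 33.53 kW, DC/AC ratio = 1.19
P_ac = P_dc / ratio = 33.53 / 1.19
P_ac = 28.18 kW

28.18


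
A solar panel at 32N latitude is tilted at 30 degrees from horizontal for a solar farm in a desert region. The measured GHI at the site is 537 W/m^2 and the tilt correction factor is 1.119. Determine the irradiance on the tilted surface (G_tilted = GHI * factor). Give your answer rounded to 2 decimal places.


Identify the given values:
  GHI = 537 W/m^2, tilt correction factor = 1.119
Apply the formula G_tilted = GHI * factor:
  G_tilted = 537 * 1.119
  G_tilted = 600.90 W/m^2

600.90


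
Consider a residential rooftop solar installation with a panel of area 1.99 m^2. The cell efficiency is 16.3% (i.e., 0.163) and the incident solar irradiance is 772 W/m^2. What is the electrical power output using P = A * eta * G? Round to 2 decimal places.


Use the solar power formula P = A * eta * G.
Given: A = 1.99 m^2, eta = 0.163, G = 772 W/m^2
P = 1.99 * 0.163 * 772
P = 250.41 W

250.41


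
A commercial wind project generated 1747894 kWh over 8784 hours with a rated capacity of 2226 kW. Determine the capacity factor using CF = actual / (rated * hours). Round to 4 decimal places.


Capacity factor = actual output / maximum possible output
Maximum possible = rated * hours = 2226 * 8784 = 19553184 kWh
CF = 1747894 / 19553184
CF = 0.0894

0.0894


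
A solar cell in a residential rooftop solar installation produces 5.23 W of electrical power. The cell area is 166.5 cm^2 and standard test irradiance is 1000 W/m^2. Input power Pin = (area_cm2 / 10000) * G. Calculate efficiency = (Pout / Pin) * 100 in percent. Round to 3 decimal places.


First compute the input power:
  Pin = area_cm2 / 10000 * G = 166.5 / 10000 * 1000 = 16.65 W
Then compute efficiency:
  Efficiency = (Pout / Pin) * 100 = (5.23 / 16.65) * 100
  Efficiency = 31.411%

31.411


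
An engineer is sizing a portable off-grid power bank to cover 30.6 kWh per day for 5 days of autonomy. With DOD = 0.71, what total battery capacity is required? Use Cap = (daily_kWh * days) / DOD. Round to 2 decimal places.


Total energy needed = daily * days = 30.6 * 5 = 153.0 kWh
Account for depth of discharge:
  Cap = total_energy / DOD = 153.0 / 0.71
  Cap = 215.49 kWh

215.49


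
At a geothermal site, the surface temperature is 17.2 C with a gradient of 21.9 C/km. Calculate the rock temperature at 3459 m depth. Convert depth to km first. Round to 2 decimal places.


Convert depth to km: 3459 / 1000 = 3.459 km
Temperature increase = gradient * depth_km = 21.9 * 3.459 = 75.75 C
Temperature at depth = T_surface + delta_T = 17.2 + 75.75
T = 92.95 C

92.95


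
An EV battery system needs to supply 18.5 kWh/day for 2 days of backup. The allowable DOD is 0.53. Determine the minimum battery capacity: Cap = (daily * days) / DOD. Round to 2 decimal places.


Total energy needed = daily * days = 18.5 * 2 = 37.0 kWh
Account for depth of discharge:
  Cap = total_energy / DOD = 37.0 / 0.53
  Cap = 69.81 kWh

69.81


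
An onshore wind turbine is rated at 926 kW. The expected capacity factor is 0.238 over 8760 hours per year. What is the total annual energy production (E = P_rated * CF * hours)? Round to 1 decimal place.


Annual energy = rated_kW * capacity_factor * hours_per_year
Given: P_rated = 926 kW, CF = 0.238, hours = 8760
E = 926 * 0.238 * 8760
E = 1930598.9 kWh

1930598.9


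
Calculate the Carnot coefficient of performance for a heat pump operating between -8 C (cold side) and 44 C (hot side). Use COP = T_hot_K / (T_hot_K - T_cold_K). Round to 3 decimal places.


Convert to Kelvin:
  T_hot = 44 + 273.15 = 317.15 K
  T_cold = -8 + 273.15 = 265.15 K
Apply Carnot COP formula:
  COP = T_hot_K / (T_hot_K - T_cold_K) = 317.15 / 52.0
  COP = 6.099

6.099


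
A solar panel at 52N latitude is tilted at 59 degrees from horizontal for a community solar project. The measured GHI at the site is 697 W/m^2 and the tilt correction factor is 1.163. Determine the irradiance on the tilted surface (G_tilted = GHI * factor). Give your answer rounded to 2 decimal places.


Identify the given values:
  GHI = 697 W/m^2, tilt correction factor = 1.163
Apply the formula G_tilted = GHI * factor:
  G_tilted = 697 * 1.163
  G_tilted = 810.61 W/m^2

810.61


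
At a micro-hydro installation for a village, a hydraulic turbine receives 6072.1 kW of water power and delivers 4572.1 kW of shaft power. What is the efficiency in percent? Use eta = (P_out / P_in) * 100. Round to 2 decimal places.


Turbine efficiency = (output power / input power) * 100
eta = (4572.1 / 6072.1) * 100
eta = 75.30%

75.30


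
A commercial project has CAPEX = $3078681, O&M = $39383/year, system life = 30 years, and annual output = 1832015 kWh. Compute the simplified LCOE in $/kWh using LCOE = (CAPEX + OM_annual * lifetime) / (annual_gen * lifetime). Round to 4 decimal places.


Total cost = CAPEX + OM * lifetime = 3078681 + 39383 * 30 = 3078681 + 1181490 = 4260171
Total generation = annual * lifetime = 1832015 * 30 = 54960450 kWh
LCOE = 4260171 / 54960450
LCOE = 0.0775 $/kWh

0.0775


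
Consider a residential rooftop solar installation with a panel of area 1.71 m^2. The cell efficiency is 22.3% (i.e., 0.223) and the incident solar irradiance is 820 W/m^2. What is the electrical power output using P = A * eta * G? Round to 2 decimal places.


Use the solar power formula P = A * eta * G.
Given: A = 1.71 m^2, eta = 0.223, G = 820 W/m^2
P = 1.71 * 0.223 * 820
P = 312.69 W

312.69


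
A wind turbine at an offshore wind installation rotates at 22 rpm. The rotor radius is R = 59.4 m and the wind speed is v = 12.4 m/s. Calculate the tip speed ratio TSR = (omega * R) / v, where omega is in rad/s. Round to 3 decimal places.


Convert rotational speed to rad/s:
  omega = 22 * 2 * pi / 60 = 2.3038 rad/s
Compute tip speed:
  v_tip = omega * R = 2.3038 * 59.4 = 136.848 m/s
Tip speed ratio:
  TSR = v_tip / v_wind = 136.848 / 12.4 = 11.036

11.036


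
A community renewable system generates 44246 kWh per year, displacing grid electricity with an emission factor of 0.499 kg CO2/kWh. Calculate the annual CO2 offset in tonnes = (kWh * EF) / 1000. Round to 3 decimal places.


CO2 offset in kg = generation * emission_factor
CO2 offset = 44246 * 0.499 = 22078.75 kg
Convert to tonnes:
  CO2 offset = 22078.75 / 1000 = 22.079 tonnes

22.079


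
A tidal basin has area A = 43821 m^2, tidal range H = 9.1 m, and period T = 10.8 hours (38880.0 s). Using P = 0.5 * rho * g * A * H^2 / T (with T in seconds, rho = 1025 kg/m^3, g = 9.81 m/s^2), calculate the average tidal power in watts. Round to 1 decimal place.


Convert period to seconds: T = 10.8 * 3600 = 38880.0 s
H^2 = 9.1^2 = 82.81
P = 0.5 * rho * g * A * H^2 / T
P = 0.5 * 1025 * 9.81 * 43821 * 82.81 / 38880.0
P = 469247.2 W

469247.2


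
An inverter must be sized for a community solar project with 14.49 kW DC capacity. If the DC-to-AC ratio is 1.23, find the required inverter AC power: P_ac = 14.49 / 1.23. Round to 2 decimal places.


The inverter AC capacity is determined by the DC/AC ratio.
Given: P_dc = 14.49 kW, DC/AC ratio = 1.23
P_ac = P_dc / ratio = 14.49 / 1.23
P_ac = 11.78 kW

11.78


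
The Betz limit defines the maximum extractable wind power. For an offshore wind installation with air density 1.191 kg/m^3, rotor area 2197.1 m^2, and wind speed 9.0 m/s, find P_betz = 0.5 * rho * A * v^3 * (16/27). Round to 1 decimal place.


The Betz coefficient Cp_max = 16/27 = 0.5926
v^3 = 9.0^3 = 729.0
P_betz = 0.5 * rho * A * v^3 * Cp_max
P_betz = 0.5 * 1.191 * 2197.1 * 729.0 * 0.5926
P_betz = 565217.2 W

565217.2


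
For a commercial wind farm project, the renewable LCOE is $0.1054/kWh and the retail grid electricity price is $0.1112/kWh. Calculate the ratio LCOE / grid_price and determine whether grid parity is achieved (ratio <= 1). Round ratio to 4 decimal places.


Compare LCOE to grid price:
  LCOE = $0.1054/kWh, Grid price = $0.1112/kWh
  Ratio = LCOE / grid_price = 0.1054 / 0.1112 = 0.9478
  Grid parity achieved (ratio <= 1)? yes

0.9478


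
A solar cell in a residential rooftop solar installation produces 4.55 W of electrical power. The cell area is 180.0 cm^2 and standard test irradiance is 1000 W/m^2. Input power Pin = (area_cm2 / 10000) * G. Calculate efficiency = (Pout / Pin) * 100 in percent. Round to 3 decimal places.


First compute the input power:
  Pin = area_cm2 / 10000 * G = 180.0 / 10000 * 1000 = 18.0 W
Then compute efficiency:
  Efficiency = (Pout / Pin) * 100 = (4.55 / 18.0) * 100
  Efficiency = 25.278%

25.278


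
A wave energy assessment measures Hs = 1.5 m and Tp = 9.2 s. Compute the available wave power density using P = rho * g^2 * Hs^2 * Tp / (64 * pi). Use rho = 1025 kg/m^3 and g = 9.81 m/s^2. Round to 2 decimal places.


Apply wave power formula:
  g^2 = 9.81^2 = 96.2361
  Hs^2 = 1.5^2 = 2.25
  Numerator = rho * g^2 * Hs^2 * Tp = 1025 * 96.2361 * 2.25 * 9.2 = 2041889.45
  Denominator = 64 * pi = 201.0619
  P = 2041889.45 / 201.0619 = 10155.52 W/m

10155.52


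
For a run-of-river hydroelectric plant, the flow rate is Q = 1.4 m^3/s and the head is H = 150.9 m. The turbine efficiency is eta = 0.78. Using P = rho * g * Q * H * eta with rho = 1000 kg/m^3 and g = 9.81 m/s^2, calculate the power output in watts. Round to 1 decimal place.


Apply the hydropower formula P = rho * g * Q * H * eta
rho * g = 1000 * 9.81 = 9810.0
P = 9810.0 * 1.4 * 150.9 * 0.78
P = 1616519.3 W

1616519.3


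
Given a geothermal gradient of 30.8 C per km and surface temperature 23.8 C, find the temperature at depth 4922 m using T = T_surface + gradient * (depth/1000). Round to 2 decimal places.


Convert depth to km: 4922 / 1000 = 4.922 km
Temperature increase = gradient * depth_km = 30.8 * 4.922 = 151.6 C
Temperature at depth = T_surface + delta_T = 23.8 + 151.6
T = 175.40 C

175.40


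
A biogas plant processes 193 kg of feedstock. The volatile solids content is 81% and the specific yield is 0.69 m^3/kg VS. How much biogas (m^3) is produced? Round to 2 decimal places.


Compute volatile solids:
  VS = mass * VS_fraction = 193 * 0.81 = 156.33 kg
Calculate biogas volume:
  Biogas = VS * specific_yield = 156.33 * 0.69
  Biogas = 107.87 m^3

107.87


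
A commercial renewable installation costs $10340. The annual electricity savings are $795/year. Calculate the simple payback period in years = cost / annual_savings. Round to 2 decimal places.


Simple payback period = initial cost / annual savings
Payback = 10340 / 795
Payback = 13.01 years

13.01


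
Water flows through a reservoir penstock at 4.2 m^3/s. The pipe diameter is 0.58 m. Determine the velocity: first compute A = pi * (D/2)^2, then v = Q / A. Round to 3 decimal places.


Compute pipe cross-sectional area:
  A = pi * (D/2)^2 = pi * (0.58/2)^2 = 0.2642 m^2
Calculate velocity:
  v = Q / A = 4.2 / 0.2642
  v = 15.897 m/s

15.897


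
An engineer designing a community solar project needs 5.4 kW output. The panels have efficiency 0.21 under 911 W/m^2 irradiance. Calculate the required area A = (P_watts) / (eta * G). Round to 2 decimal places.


Convert target power to watts: P = 5.4 * 1000 = 5400.0 W
Compute denominator: eta * G = 0.21 * 911 = 191.31
Required area A = P / (eta * G) = 5400.0 / 191.31
A = 28.23 m^2

28.23


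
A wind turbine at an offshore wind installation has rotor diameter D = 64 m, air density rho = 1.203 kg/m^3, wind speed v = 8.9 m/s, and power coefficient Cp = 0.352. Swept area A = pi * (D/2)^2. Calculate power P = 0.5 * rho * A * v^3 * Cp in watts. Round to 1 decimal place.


Step 1 -- Compute swept area:
  A = pi * (D/2)^2 = pi * (64/2)^2 = 3216.99 m^2
Step 2 -- Apply wind power equation:
  P = 0.5 * rho * A * v^3 * Cp
  v^3 = 8.9^3 = 704.969
  P = 0.5 * 1.203 * 3216.99 * 704.969 * 0.352
  P = 480173.5 W

480173.5


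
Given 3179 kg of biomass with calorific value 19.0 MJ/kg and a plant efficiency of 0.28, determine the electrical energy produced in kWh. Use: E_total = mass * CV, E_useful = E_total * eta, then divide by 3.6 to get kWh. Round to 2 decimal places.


Total energy = mass * CV = 3179 * 19.0 = 60401.0 MJ
Useful energy = total * eta = 60401.0 * 0.28 = 16912.28 MJ
Convert to kWh: 16912.28 / 3.6
Useful energy = 4697.86 kWh

4697.86


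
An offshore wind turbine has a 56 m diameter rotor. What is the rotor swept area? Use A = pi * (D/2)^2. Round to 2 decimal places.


Compute the rotor radius:
  r = D / 2 = 56 / 2 = 28.0 m
Calculate swept area:
  A = pi * r^2 = pi * 28.0^2
  A = 2463.01 m^2

2463.01


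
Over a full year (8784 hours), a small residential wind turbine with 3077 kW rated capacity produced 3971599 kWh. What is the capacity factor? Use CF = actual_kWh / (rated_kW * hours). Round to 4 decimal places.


Capacity factor = actual output / maximum possible output
Maximum possible = rated * hours = 3077 * 8784 = 27028368 kWh
CF = 3971599 / 27028368
CF = 0.1469

0.1469


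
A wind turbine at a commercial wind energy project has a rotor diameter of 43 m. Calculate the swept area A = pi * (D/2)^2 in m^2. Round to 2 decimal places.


Compute the rotor radius:
  r = D / 2 = 43 / 2 = 21.5 m
Calculate swept area:
  A = pi * r^2 = pi * 21.5^2
  A = 1452.20 m^2

1452.20


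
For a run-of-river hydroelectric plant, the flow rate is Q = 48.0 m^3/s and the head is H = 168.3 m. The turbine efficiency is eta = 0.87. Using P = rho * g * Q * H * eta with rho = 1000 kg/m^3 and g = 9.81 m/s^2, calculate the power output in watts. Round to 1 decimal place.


Apply the hydropower formula P = rho * g * Q * H * eta
rho * g = 1000 * 9.81 = 9810.0
P = 9810.0 * 48.0 * 168.3 * 0.87
P = 68946720.5 W

68946720.5


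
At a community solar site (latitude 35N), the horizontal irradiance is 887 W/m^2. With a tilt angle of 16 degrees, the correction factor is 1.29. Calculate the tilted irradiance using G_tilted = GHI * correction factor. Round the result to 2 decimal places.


Identify the given values:
  GHI = 887 W/m^2, tilt correction factor = 1.29
Apply the formula G_tilted = GHI * factor:
  G_tilted = 887 * 1.29
  G_tilted = 1144.23 W/m^2

1144.23


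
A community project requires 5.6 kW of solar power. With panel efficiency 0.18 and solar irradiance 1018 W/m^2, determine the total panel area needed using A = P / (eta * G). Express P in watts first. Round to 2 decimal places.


Convert target power to watts: P = 5.6 * 1000 = 5600.0 W
Compute denominator: eta * G = 0.18 * 1018 = 183.24
Required area A = P / (eta * G) = 5600.0 / 183.24
A = 30.56 m^2

30.56


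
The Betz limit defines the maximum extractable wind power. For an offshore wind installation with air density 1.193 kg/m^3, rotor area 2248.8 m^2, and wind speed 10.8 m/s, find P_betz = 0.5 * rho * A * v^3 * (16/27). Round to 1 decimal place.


The Betz coefficient Cp_max = 16/27 = 0.5926
v^3 = 10.8^3 = 1259.712
P_betz = 0.5 * rho * A * v^3 * Cp_max
P_betz = 0.5 * 1.193 * 2248.8 * 1259.712 * 0.5926
P_betz = 1001356.6 W

1001356.6


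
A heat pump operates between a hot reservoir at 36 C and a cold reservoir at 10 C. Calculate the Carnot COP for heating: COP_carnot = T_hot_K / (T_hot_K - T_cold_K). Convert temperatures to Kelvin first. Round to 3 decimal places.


Convert to Kelvin:
  T_hot = 36 + 273.15 = 309.15 K
  T_cold = 10 + 273.15 = 283.15 K
Apply Carnot COP formula:
  COP = T_hot_K / (T_hot_K - T_cold_K) = 309.15 / 26.0
  COP = 11.890

11.890


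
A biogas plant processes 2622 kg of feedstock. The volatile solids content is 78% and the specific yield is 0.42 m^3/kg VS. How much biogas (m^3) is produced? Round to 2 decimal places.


Compute volatile solids:
  VS = mass * VS_fraction = 2622 * 0.78 = 2045.16 kg
Calculate biogas volume:
  Biogas = VS * specific_yield = 2045.16 * 0.42
  Biogas = 858.97 m^3

858.97


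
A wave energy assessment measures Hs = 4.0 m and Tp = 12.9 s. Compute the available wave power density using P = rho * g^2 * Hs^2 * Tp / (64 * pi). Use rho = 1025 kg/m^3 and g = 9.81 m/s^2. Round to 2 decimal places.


Apply wave power formula:
  g^2 = 9.81^2 = 96.2361
  Hs^2 = 4.0^2 = 16.0
  Numerator = rho * g^2 * Hs^2 * Tp = 1025 * 96.2361 * 16.0 * 12.9 = 20359709.32
  Denominator = 64 * pi = 201.0619
  P = 20359709.32 / 201.0619 = 101260.89 W/m

101260.89


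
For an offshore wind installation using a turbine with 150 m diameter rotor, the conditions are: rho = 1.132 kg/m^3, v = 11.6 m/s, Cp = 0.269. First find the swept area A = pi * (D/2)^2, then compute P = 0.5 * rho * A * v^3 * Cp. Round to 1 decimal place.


Step 1 -- Compute swept area:
  A = pi * (D/2)^2 = pi * (150/2)^2 = 17671.46 m^2
Step 2 -- Apply wind power equation:
  P = 0.5 * rho * A * v^3 * Cp
  v^3 = 11.6^3 = 1560.896
  P = 0.5 * 1.132 * 17671.46 * 1560.896 * 0.269
  P = 4199669.2 W

4199669.2


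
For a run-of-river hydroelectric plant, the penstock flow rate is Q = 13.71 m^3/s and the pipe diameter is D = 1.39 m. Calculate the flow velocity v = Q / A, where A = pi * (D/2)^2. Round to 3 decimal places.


Compute pipe cross-sectional area:
  A = pi * (D/2)^2 = pi * (1.39/2)^2 = 1.5175 m^2
Calculate velocity:
  v = Q / A = 13.71 / 1.5175
  v = 9.035 m/s

9.035


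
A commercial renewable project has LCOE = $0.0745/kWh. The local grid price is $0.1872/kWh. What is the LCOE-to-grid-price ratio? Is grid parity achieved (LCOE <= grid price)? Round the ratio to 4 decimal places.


Compare LCOE to grid price:
  LCOE = $0.0745/kWh, Grid price = $0.1872/kWh
  Ratio = LCOE / grid_price = 0.0745 / 0.1872 = 0.3980
  Grid parity achieved (ratio <= 1)? yes

0.3980


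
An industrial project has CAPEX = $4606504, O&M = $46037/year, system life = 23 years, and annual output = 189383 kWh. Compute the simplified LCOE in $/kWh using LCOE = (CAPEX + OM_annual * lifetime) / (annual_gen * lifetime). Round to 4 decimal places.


Total cost = CAPEX + OM * lifetime = 4606504 + 46037 * 23 = 4606504 + 1058851 = 5665355
Total generation = annual * lifetime = 189383 * 23 = 4355809 kWh
LCOE = 5665355 / 4355809
LCOE = 1.3006 $/kWh

1.3006


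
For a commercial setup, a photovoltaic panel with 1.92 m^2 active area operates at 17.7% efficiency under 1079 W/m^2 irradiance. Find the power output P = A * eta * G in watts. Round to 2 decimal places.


Use the solar power formula P = A * eta * G.
Given: A = 1.92 m^2, eta = 0.177, G = 1079 W/m^2
P = 1.92 * 0.177 * 1079
P = 366.69 W

366.69


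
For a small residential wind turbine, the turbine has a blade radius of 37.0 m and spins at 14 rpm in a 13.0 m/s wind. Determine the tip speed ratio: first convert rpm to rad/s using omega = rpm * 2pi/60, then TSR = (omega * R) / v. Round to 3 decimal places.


Convert rotational speed to rad/s:
  omega = 14 * 2 * pi / 60 = 1.4661 rad/s
Compute tip speed:
  v_tip = omega * R = 1.4661 * 37.0 = 54.245 m/s
Tip speed ratio:
  TSR = v_tip / v_wind = 54.245 / 13.0 = 4.173

4.173


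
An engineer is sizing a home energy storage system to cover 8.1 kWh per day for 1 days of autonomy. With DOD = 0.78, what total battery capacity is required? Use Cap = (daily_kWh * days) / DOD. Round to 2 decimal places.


Total energy needed = daily * days = 8.1 * 1 = 8.1 kWh
Account for depth of discharge:
  Cap = total_energy / DOD = 8.1 / 0.78
  Cap = 10.38 kWh

10.38


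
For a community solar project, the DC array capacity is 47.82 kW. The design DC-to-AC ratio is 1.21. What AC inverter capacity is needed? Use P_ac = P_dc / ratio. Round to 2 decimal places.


The inverter AC capacity is determined by the DC/AC ratio.
Given: P_dc = 47.82 kW, DC/AC ratio = 1.21
P_ac = P_dc / ratio = 47.82 / 1.21
P_ac = 39.52 kW

39.52


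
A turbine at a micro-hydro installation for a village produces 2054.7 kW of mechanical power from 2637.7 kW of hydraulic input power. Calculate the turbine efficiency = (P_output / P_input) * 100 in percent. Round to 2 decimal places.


Turbine efficiency = (output power / input power) * 100
eta = (2054.7 / 2637.7) * 100
eta = 77.90%

77.90


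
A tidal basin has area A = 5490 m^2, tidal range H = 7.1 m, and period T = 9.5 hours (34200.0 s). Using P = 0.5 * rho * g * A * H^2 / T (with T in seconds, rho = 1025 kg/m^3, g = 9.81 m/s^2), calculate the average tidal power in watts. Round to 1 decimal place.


Convert period to seconds: T = 9.5 * 3600 = 34200.0 s
H^2 = 7.1^2 = 50.41
P = 0.5 * rho * g * A * H^2 / T
P = 0.5 * 1025 * 9.81 * 5490 * 50.41 / 34200.0
P = 40684.2 W

40684.2


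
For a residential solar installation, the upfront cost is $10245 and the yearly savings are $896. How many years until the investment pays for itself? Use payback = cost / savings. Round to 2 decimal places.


Simple payback period = initial cost / annual savings
Payback = 10245 / 896
Payback = 11.43 years

11.43


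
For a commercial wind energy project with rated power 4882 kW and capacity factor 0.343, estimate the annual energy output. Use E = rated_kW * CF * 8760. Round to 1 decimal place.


Annual energy = rated_kW * capacity_factor * hours_per_year
Given: P_rated = 4882 kW, CF = 0.343, hours = 8760
E = 4882 * 0.343 * 8760
E = 14668847.8 kWh

14668847.8


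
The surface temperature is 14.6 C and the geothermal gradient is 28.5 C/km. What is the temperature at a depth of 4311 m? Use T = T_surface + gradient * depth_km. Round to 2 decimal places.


Convert depth to km: 4311 / 1000 = 4.311 km
Temperature increase = gradient * depth_km = 28.5 * 4.311 = 122.86 C
Temperature at depth = T_surface + delta_T = 14.6 + 122.86
T = 137.46 C

137.46


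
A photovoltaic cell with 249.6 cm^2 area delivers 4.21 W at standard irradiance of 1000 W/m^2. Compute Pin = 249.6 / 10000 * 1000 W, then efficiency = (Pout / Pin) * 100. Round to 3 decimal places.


First compute the input power:
  Pin = area_cm2 / 10000 * G = 249.6 / 10000 * 1000 = 24.96 W
Then compute efficiency:
  Efficiency = (Pout / Pin) * 100 = (4.21 / 24.96) * 100
  Efficiency = 16.867%

16.867


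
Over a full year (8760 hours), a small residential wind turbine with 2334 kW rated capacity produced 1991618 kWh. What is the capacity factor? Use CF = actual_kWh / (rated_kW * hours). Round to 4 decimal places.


Capacity factor = actual output / maximum possible output
Maximum possible = rated * hours = 2334 * 8760 = 20445840 kWh
CF = 1991618 / 20445840
CF = 0.0974

0.0974


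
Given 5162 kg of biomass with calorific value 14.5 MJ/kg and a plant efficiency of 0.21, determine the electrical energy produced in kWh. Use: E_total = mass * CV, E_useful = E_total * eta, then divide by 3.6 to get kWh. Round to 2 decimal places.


Total energy = mass * CV = 5162 * 14.5 = 74849.0 MJ
Useful energy = total * eta = 74849.0 * 0.21 = 15718.29 MJ
Convert to kWh: 15718.29 / 3.6
Useful energy = 4366.19 kWh

4366.19


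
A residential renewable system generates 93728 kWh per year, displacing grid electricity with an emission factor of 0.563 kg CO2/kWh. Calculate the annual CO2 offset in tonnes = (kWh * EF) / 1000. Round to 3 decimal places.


CO2 offset in kg = generation * emission_factor
CO2 offset = 93728 * 0.563 = 52768.86 kg
Convert to tonnes:
  CO2 offset = 52768.86 / 1000 = 52.769 tonnes

52.769


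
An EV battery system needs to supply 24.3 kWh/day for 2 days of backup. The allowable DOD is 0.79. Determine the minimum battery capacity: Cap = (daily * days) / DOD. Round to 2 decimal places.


Total energy needed = daily * days = 24.3 * 2 = 48.6 kWh
Account for depth of discharge:
  Cap = total_energy / DOD = 48.6 / 0.79
  Cap = 61.52 kWh

61.52


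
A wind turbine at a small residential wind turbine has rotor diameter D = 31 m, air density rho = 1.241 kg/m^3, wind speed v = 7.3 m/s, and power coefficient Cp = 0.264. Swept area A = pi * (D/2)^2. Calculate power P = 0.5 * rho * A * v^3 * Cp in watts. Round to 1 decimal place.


Step 1 -- Compute swept area:
  A = pi * (D/2)^2 = pi * (31/2)^2 = 754.77 m^2
Step 2 -- Apply wind power equation:
  P = 0.5 * rho * A * v^3 * Cp
  v^3 = 7.3^3 = 389.017
  P = 0.5 * 1.241 * 754.77 * 389.017 * 0.264
  P = 48098.1 W

48098.1


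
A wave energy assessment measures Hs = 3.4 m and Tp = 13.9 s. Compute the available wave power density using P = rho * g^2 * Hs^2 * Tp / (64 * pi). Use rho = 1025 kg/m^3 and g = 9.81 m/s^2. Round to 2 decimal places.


Apply wave power formula:
  g^2 = 9.81^2 = 96.2361
  Hs^2 = 3.4^2 = 11.56
  Numerator = rho * g^2 * Hs^2 * Tp = 1025 * 96.2361 * 11.56 * 13.9 = 15850191.53
  Denominator = 64 * pi = 201.0619
  P = 15850191.53 / 201.0619 = 78832.39 W/m

78832.39


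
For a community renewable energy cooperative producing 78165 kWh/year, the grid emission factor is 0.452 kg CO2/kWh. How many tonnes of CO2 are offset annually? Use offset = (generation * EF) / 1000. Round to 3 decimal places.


CO2 offset in kg = generation * emission_factor
CO2 offset = 78165 * 0.452 = 35330.58 kg
Convert to tonnes:
  CO2 offset = 35330.58 / 1000 = 35.331 tonnes

35.331


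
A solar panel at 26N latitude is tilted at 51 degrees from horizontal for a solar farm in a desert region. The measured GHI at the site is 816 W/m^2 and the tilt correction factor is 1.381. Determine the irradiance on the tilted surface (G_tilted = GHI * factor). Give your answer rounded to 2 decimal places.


Identify the given values:
  GHI = 816 W/m^2, tilt correction factor = 1.381
Apply the formula G_tilted = GHI * factor:
  G_tilted = 816 * 1.381
  G_tilted = 1126.90 W/m^2

1126.90


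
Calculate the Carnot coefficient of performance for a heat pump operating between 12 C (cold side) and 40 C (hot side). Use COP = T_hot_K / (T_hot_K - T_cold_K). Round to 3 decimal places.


Convert to Kelvin:
  T_hot = 40 + 273.15 = 313.15 K
  T_cold = 12 + 273.15 = 285.15 K
Apply Carnot COP formula:
  COP = T_hot_K / (T_hot_K - T_cold_K) = 313.15 / 28.0
  COP = 11.184

11.184


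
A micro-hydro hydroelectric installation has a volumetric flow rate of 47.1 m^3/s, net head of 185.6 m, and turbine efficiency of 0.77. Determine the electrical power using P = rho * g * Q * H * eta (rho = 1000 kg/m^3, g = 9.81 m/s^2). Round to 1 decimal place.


Apply the hydropower formula P = rho * g * Q * H * eta
rho * g = 1000 * 9.81 = 9810.0
P = 9810.0 * 47.1 * 185.6 * 0.77
P = 66032632.5 W

66032632.5


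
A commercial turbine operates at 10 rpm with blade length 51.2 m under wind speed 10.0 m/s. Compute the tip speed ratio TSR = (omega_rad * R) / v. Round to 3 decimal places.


Convert rotational speed to rad/s:
  omega = 10 * 2 * pi / 60 = 1.0472 rad/s
Compute tip speed:
  v_tip = omega * R = 1.0472 * 51.2 = 53.617 m/s
Tip speed ratio:
  TSR = v_tip / v_wind = 53.617 / 10.0 = 5.362

5.362


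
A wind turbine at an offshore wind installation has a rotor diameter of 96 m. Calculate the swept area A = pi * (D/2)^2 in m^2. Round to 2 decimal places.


Compute the rotor radius:
  r = D / 2 = 96 / 2 = 48.0 m
Calculate swept area:
  A = pi * r^2 = pi * 48.0^2
  A = 7238.23 m^2

7238.23


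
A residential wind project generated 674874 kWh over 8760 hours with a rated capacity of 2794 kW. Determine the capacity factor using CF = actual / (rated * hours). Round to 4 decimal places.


Capacity factor = actual output / maximum possible output
Maximum possible = rated * hours = 2794 * 8760 = 24475440 kWh
CF = 674874 / 24475440
CF = 0.0276

0.0276


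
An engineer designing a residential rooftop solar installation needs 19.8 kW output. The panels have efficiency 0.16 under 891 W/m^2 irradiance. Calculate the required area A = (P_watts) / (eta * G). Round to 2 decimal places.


Convert target power to watts: P = 19.8 * 1000 = 19800.0 W
Compute denominator: eta * G = 0.16 * 891 = 142.56
Required area A = P / (eta * G) = 19800.0 / 142.56
A = 138.89 m^2

138.89


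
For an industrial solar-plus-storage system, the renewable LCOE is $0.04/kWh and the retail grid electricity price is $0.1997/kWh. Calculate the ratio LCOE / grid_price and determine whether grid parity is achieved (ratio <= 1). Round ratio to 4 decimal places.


Compare LCOE to grid price:
  LCOE = $0.04/kWh, Grid price = $0.1997/kWh
  Ratio = LCOE / grid_price = 0.04 / 0.1997 = 0.2003
  Grid parity achieved (ratio <= 1)? yes

0.2003


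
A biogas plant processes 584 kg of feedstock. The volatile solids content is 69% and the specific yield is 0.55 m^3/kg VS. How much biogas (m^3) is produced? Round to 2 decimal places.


Compute volatile solids:
  VS = mass * VS_fraction = 584 * 0.69 = 402.96 kg
Calculate biogas volume:
  Biogas = VS * specific_yield = 402.96 * 0.55
  Biogas = 221.63 m^3

221.63


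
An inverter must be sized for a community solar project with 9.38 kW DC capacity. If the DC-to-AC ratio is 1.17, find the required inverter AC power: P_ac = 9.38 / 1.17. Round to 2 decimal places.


The inverter AC capacity is determined by the DC/AC ratio.
Given: P_dc = 9.38 kW, DC/AC ratio = 1.17
P_ac = P_dc / ratio = 9.38 / 1.17
P_ac = 8.02 kW

8.02


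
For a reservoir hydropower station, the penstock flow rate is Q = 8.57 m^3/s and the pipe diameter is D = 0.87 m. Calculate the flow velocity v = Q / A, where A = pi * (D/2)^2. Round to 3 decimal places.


Compute pipe cross-sectional area:
  A = pi * (D/2)^2 = pi * (0.87/2)^2 = 0.5945 m^2
Calculate velocity:
  v = Q / A = 8.57 / 0.5945
  v = 14.416 m/s

14.416


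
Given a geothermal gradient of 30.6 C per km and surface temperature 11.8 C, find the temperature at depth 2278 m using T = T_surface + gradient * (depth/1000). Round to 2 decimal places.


Convert depth to km: 2278 / 1000 = 2.278 km
Temperature increase = gradient * depth_km = 30.6 * 2.278 = 69.71 C
Temperature at depth = T_surface + delta_T = 11.8 + 69.71
T = 81.51 C

81.51


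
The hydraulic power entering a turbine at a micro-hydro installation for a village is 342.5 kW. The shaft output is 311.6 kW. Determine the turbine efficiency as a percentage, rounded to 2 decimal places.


Turbine efficiency = (output power / input power) * 100
eta = (311.6 / 342.5) * 100
eta = 90.98%

90.98


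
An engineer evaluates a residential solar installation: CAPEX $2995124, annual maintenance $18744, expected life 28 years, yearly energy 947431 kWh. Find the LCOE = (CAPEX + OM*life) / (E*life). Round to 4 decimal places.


Total cost = CAPEX + OM * lifetime = 2995124 + 18744 * 28 = 2995124 + 524832 = 3519956
Total generation = annual * lifetime = 947431 * 28 = 26528068 kWh
LCOE = 3519956 / 26528068
LCOE = 0.1327 $/kWh

0.1327


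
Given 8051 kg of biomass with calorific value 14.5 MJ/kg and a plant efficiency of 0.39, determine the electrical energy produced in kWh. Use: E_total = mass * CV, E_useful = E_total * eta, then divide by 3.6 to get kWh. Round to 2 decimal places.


Total energy = mass * CV = 8051 * 14.5 = 116739.5 MJ
Useful energy = total * eta = 116739.5 * 0.39 = 45528.41 MJ
Convert to kWh: 45528.41 / 3.6
Useful energy = 12646.78 kWh

12646.78


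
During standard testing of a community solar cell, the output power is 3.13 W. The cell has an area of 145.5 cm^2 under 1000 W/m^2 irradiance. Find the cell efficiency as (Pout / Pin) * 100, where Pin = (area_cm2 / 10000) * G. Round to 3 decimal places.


First compute the input power:
  Pin = area_cm2 / 10000 * G = 145.5 / 10000 * 1000 = 14.55 W
Then compute efficiency:
  Efficiency = (Pout / Pin) * 100 = (3.13 / 14.55) * 100
  Efficiency = 21.512%

21.512


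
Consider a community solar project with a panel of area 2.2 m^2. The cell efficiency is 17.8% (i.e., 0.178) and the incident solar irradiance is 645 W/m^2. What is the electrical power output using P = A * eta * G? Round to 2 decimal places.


Use the solar power formula P = A * eta * G.
Given: A = 2.2 m^2, eta = 0.178, G = 645 W/m^2
P = 2.2 * 0.178 * 645
P = 252.58 W

252.58


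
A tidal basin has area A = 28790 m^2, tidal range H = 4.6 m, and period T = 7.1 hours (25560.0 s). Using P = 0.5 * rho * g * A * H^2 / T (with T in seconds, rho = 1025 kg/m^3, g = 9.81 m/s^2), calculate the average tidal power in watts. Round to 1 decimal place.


Convert period to seconds: T = 7.1 * 3600 = 25560.0 s
H^2 = 4.6^2 = 21.16
P = 0.5 * rho * g * A * H^2 / T
P = 0.5 * 1025 * 9.81 * 28790 * 21.16 / 25560.0
P = 119828.3 W

119828.3


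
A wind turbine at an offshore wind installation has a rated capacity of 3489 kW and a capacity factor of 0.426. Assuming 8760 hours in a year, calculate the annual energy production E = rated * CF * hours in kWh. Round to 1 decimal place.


Annual energy = rated_kW * capacity_factor * hours_per_year
Given: P_rated = 3489 kW, CF = 0.426, hours = 8760
E = 3489 * 0.426 * 8760
E = 13020110.6 kWh

13020110.6
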